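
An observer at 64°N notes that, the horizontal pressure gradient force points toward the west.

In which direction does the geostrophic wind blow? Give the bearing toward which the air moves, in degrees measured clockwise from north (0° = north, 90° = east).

000°

The pressure-gradient force points toward the west (bearing 270°).
Geostrophic balance: in the Northern Hemisphere the Coriolis force deflects motion to the right, so the geostrophic wind blows 90° to the right of the pressure-gradient force (low pressure on the left).
Rotating 270° by 90° clockwise gives 000° — the wind blows toward the north.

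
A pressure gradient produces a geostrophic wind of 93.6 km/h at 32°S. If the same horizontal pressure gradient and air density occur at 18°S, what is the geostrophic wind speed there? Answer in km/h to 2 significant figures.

160 km/h

With the same pressure gradient and density, V_g ∝ 1/f ∝ 1/sin φ.
V₂ = V₁ · sin φ₁ / sin φ₂ = 93.6 × sin 32° / sin 18°
V₂ = 93.6 × 0.5299/0.3090 = 160 km/h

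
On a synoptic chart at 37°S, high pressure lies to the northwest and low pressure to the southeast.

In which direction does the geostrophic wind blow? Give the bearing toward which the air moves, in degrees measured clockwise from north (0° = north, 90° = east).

045°

The pressure-gradient force points toward the southeast (bearing 135°).
Geostrophic balance: in the Southern Hemisphere the Coriolis force deflects motion to the left, so the geostrophic wind blows 90° to the left of the pressure-gradient force (low pressure on the right).
Rotating 135° by 90° counterclockwise gives 045° — the wind blows toward the northeast.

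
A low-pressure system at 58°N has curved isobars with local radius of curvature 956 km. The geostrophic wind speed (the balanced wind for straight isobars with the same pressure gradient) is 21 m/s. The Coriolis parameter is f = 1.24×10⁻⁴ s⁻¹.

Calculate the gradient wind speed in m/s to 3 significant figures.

18.2 m/s

Around a low, centrifugal force acts outward with Coriolis, so pressure-gradient force balances both:
(1/ρ)|∂P/∂n| = fV + V²/R  →  V² + fR·V − fR·V_g = 0
With fR = 1.24×10⁻⁴ × 956×10³ m = 119 m/s:
V = [−fR + √((fR)² + 4 fR V_g)]/2 = [−119 + √(119² + 4×119×21)]/2 = 18.2 m/s
Subgeostrophic (V < V_g = 21 m/s), as expected around a low.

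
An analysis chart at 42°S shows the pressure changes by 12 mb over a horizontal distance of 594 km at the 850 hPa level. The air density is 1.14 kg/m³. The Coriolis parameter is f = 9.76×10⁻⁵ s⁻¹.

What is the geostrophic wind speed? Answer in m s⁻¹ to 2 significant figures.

18 m s⁻¹

Pressure gradient: |∂P/∂n| = 1200 Pa / 594000 m = 2.02×10⁻³ Pa/m
Geostrophic balance (pressure-gradient force = Coriolis force):
V_g = (1/(fρ)) |∂P/∂n| = 2.02×10⁻³ / (9.76×10⁻⁵ × 1.14) = 18.2 m/s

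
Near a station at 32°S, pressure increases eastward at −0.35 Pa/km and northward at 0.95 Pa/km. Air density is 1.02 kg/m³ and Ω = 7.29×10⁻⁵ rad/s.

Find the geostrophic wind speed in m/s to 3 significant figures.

Coriolis parameter at 32°S:
f = 2Ω sin φ = 2 × 7.29×10⁻⁵ × sin 32° = 7.73×10⁻⁵ s⁻¹
In the Southern Hemisphere f is negative: f = −7.73×10⁻⁵ s⁻¹.
Component geostrophic relations (x east, y north):
u_g = −(1/(fρ)) ∂P/∂y,  v_g = (1/(fρ)) ∂P/∂x
u_g = −(0.95×10⁻³)/(−7.73×10⁻⁵ × 1.02) = 12.1 m/s;  v_g = (−0.35×10⁻³)/(−7.73×10⁻⁵ × 1.02) = 4.44 m/s
|V_g| = √(u_g² + v_g²) = 12.8 m/s

12.8 m/s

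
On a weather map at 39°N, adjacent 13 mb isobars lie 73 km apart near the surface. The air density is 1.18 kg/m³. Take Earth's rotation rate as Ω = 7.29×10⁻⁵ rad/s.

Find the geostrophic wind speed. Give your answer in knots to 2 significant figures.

Coriolis parameter at 39°N:
f = 2Ω sin φ = 2 × 7.29×10⁻⁵ × sin 39° = 9.18×10⁻⁵ s⁻¹
Pressure gradient: |∂P/∂n| = 1300 Pa / 73000 m = 1.78×10⁻² Pa/m
Geostrophic balance (pressure-gradient force = Coriolis force):
V_g = (1/(fρ)) |∂P/∂n| = 1.78×10⁻² / (9.18×10⁻⁵ × 1.18) = 164 m/s
Converting: 164 m/s × 1.944 = 320 knots

320 knots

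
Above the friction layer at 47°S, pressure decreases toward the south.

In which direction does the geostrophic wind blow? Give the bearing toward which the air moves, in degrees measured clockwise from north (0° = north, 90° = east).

090°

The pressure-gradient force points toward the south (bearing 180°).
Geostrophic balance: in the Southern Hemisphere the Coriolis force deflects motion to the left, so the geostrophic wind blows 90° to the left of the pressure-gradient force (low pressure on the right).
Rotating 180° by 90° counterclockwise gives 090° — the wind blows toward the east.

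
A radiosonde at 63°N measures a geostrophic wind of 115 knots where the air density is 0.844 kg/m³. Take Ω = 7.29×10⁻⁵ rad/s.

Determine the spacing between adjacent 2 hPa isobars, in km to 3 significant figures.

Coriolis parameter at 63°N:
f = 2Ω sin φ = 2 × 7.29×10⁻⁵ × sin 63° = 1.30×10⁻⁴ s⁻¹
Wind speed in SI: 115 knots = 59.2 m/s
Geostrophic balance rearranged: |∂P/∂n| = f ρ V_g
|∂P/∂n| = 1.30×10⁻⁴ × 0.844 × 59.2 = 6.49×10⁻³ Pa/m
Isobar spacing: Δn = ΔP/|∂P/∂n| = 200 Pa / 6.49×10⁻³ Pa/m = 30833 m ≈ 30.8 km

30.8 km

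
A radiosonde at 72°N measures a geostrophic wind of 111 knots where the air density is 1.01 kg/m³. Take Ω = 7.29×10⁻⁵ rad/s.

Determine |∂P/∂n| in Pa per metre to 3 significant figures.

8.00×10⁻³ Pa/m

Coriolis parameter at 72°N:
f = 2Ω sin φ = 2 × 7.29×10⁻⁵ × sin 72° = 1.39×10⁻⁴ s⁻¹
Wind speed in SI: 111 knots = 57.1 m/s
Geostrophic balance rearranged: |∂P/∂n| = f ρ V_g
|∂P/∂n| = 1.39×10⁻⁴ × 1.01 × 57.1 = 8.00×10⁻³ Pa/m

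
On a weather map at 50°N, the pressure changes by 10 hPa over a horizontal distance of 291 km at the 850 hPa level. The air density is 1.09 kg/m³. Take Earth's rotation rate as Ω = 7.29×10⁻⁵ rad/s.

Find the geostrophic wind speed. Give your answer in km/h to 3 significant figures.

102 km/h

Coriolis parameter at 50°N:
f = 2Ω sin φ = 2 × 7.29×10⁻⁵ × sin 50° = 1.12×10⁻⁴ s⁻¹
Pressure gradient: |∂P/∂n| = 1000 Pa / 291000 m = 3.44×10⁻³ Pa/m
Geostrophic balance (pressure-gradient force = Coriolis force):
V_g = (1/(fρ)) |∂P/∂n| = 3.44×10⁻³ / (1.12×10⁻⁴ × 1.09) = 28.2 m/s
Converting: 28.2 m/s × 3.6 = 102 km/h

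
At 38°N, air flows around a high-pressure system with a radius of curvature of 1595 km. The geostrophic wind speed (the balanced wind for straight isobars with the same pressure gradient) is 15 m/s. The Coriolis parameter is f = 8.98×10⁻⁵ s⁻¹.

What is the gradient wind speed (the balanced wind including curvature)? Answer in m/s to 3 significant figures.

Around a high, pressure-gradient force acts outward with centrifugal, so Coriolis balances both:
fV = (1/ρ)|∂P/∂n| + V²/R  →  V² − fR·V + fR·V_g = 0
With fR = 8.98×10⁻⁵ × 1595×10³ m = 143 m/s:
V = [fR − √((fR)² − 4 fR V_g)]/2 = [143 − √(143² − 4×143×15)]/2 = 17 m/s
Supergeostrophic (V > V_g = 15 m/s), as expected around a high.

17.0 m/s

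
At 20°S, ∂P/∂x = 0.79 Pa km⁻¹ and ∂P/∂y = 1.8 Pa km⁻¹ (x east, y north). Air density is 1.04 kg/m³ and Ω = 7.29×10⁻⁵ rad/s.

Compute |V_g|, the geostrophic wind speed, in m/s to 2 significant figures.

Coriolis parameter at 20°S:
f = 2Ω sin φ = 2 × 7.29×10⁻⁵ × sin 20° = 4.99×10⁻⁵ s⁻¹
In the Southern Hemisphere f is negative: f = −4.99×10⁻⁵ s⁻¹.
Component geostrophic relations (x east, y north):
u_g = −(1/(fρ)) ∂P/∂y,  v_g = (1/(fρ)) ∂P/∂x
u_g = −(1.8×10⁻³)/(−4.99×10⁻⁵ × 1.04) = 34.7 m/s;  v_g = (0.79×10⁻³)/(−4.99×10⁻⁵ × 1.04) = −15.2 m/s
|V_g| = √(u_g² + v_g²) = 37.9 m/s

38 m/s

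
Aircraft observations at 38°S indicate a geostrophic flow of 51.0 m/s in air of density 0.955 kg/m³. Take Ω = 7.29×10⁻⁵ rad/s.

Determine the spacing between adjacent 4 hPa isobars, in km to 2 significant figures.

91 km

Coriolis parameter at 38°S:
f = 2Ω sin φ = 2 × 7.29×10⁻⁵ × sin 38° = 8.98×10⁻⁵ s⁻¹
Geostrophic balance rearranged: |∂P/∂n| = f ρ V_g
|∂P/∂n| = 8.98×10⁻⁵ × 0.955 × 51.0 = 4.37×10⁻³ Pa/m
Isobar spacing: Δn = ΔP/|∂P/∂n| = 400 Pa / 4.37×10⁻³ Pa/m = 91493 m ≈ 91 km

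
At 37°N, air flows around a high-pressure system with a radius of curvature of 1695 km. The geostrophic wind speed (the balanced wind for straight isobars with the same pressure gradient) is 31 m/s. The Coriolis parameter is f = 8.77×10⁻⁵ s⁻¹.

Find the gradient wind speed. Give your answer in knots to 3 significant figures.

Around a high, pressure-gradient force acts outward with centrifugal, so Coriolis balances both:
fV = (1/ρ)|∂P/∂n| + V²/R  →  V² − fR·V + fR·V_g = 0
With fR = 8.77×10⁻⁵ × 1695×10³ m = 149 m/s:
V = [fR − √((fR)² − 4 fR V_g)]/2 = [149 − √(149² − 4×149×31)]/2 = 44.1 m/s
Supergeostrophic (V > V_g = 31 m/s), as expected around a high.
Converting: 44.1 m/s × 1.944 = 85.6 knots

85.6 knots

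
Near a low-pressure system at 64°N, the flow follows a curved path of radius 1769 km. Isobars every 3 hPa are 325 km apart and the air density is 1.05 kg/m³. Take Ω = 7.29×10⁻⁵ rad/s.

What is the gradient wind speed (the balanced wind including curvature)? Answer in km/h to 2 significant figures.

Coriolis parameter at 64°N:
f = 2Ω sin φ = 2 × 7.29×10⁻⁵ × sin 64° = 1.31×10⁻⁴ s⁻¹
Pressure gradient: |∂P/∂n| = 300 Pa / 325000 m = 9.23×10⁻⁴ Pa/m
Geostrophic speed: V_g = |∂P/∂n|/(fρ) = 9.23×10⁻⁴/(1.31×10⁻⁴ × 1.05) = 6.71 m/s
Around a low, centrifugal force acts outward with Coriolis, so pressure-gradient force balances both:
(1/ρ)|∂P/∂n| = fV + V²/R  →  V² + fR·V − fR·V_g = 0
With fR = 1.31×10⁻⁴ × 1769×10³ m = 232 m/s:
V = [−fR + √((fR)² + 4 fR V_g)]/2 = [−232 + √(232² + 4×232×6.71)]/2 = 6.52 m/s
Subgeostrophic (V < V_g = 6.71 m/s), as expected around a low.
Converting: 6.52 m/s × 3.6 = 23 km/h

23 km/h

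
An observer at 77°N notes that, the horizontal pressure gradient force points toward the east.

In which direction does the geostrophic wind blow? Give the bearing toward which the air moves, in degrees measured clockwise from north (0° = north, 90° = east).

180°

The pressure-gradient force points toward the east (bearing 090°).
Geostrophic balance: in the Northern Hemisphere the Coriolis force deflects motion to the right, so the geostrophic wind blows 90° to the right of the pressure-gradient force (low pressure on the left).
Rotating 090° by 90° clockwise gives 180° — the wind blows toward the south.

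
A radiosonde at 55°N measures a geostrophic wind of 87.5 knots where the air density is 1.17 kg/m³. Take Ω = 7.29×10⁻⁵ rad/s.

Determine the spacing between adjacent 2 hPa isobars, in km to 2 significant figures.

Coriolis parameter at 55°N:
f = 2Ω sin φ = 2 × 7.29×10⁻⁵ × sin 55° = 1.19×10⁻⁴ s⁻¹
Wind speed in SI: 87.5 knots = 45.0 m/s
Geostrophic balance rearranged: |∂P/∂n| = f ρ V_g
|∂P/∂n| = 1.19×10⁻⁴ × 1.17 × 45.0 = 6.29×10⁻³ Pa/m
Isobar spacing: Δn = ΔP/|∂P/∂n| = 200 Pa / 6.29×10⁻³ Pa/m = 31796 m ≈ 32 km

32 km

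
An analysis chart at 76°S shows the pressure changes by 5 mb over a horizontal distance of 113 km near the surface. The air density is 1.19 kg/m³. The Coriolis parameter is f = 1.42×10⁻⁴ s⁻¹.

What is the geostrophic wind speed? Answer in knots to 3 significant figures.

50.9 knots

Pressure gradient: |∂P/∂n| = 500 Pa / 113000 m = 4.42×10⁻³ Pa/m
Geostrophic balance (pressure-gradient force = Coriolis force):
V_g = (1/(fρ)) |∂P/∂n| = 4.42×10⁻³ / (1.42×10⁻⁴ × 1.19) = 26.2 m/s
Converting: 26.2 m/s × 1.944 = 50.9 knots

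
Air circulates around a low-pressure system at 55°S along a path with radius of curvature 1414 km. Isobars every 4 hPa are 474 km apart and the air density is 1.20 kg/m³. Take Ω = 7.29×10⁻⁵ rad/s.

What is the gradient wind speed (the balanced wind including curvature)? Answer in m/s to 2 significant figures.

Coriolis parameter at 55°S:
f = 2Ω sin φ = 2 × 7.29×10⁻⁵ × sin 55° = 1.19×10⁻⁴ s⁻¹
Pressure gradient: |∂P/∂n| = 400 Pa / 474000 m = 8.44×10⁻⁴ Pa/m
Geostrophic speed: V_g = |∂P/∂n|/(fρ) = 8.44×10⁻⁴/(1.19×10⁻⁴ × 1.20) = 5.89 m/s
Around a low, centrifugal force acts outward with Coriolis, so pressure-gradient force balances both:
(1/ρ)|∂P/∂n| = fV + V²/R  →  V² + fR·V − fR·V_g = 0
With fR = 1.19×10⁻⁴ × 1414×10³ m = 169 m/s:
V = [−fR + √((fR)² + 4 fR V_g)]/2 = [−169 + √(169² + 4×169×5.89)]/2 = 5.7 m/s
Subgeostrophic (V < V_g = 5.89 m/s), as expected around a low.

5.7 m/s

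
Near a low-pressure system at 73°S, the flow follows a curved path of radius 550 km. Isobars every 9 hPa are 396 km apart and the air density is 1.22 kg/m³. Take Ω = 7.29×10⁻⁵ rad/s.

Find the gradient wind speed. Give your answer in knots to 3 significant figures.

22.6 knots

Coriolis parameter at 73°S:
f = 2Ω sin φ = 2 × 7.29×10⁻⁵ × sin 73° = 1.39×10⁻⁴ s⁻¹
Pressure gradient: |∂P/∂n| = 900 Pa / 396000 m = 2.27×10⁻³ Pa/m
Geostrophic speed: V_g = |∂P/∂n|/(fρ) = 2.27×10⁻³/(1.39×10⁻⁴ × 1.22) = 13.4 m/s
Around a low, centrifugal force acts outward with Coriolis, so pressure-gradient force balances both:
(1/ρ)|∂P/∂n| = fV + V²/R  →  V² + fR·V − fR·V_g = 0
With fR = 1.39×10⁻⁴ × 550×10³ m = 76.7 m/s:
V = [−fR + √((fR)² + 4 fR V_g)]/2 = [−76.7 + √(76.7² + 4×76.7×13.4)]/2 = 11.6 m/s
Subgeostrophic (V < V_g = 13.4 m/s), as expected around a low.
Converting: 11.6 m/s × 1.944 = 22.6 knots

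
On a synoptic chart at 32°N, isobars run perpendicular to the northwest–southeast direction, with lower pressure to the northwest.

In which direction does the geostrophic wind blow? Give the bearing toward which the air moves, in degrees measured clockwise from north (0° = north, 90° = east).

045°

The pressure-gradient force points toward the northwest (bearing 315°).
Geostrophic balance: in the Northern Hemisphere the Coriolis force deflects motion to the right, so the geostrophic wind blows 90° to the right of the pressure-gradient force (low pressure on the left).
Rotating 315° by 90° clockwise gives 045° — the wind blows toward the northeast.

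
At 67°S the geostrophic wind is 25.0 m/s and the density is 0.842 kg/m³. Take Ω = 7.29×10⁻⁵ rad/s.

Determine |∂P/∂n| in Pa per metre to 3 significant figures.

Coriolis parameter at 67°S:
f = 2Ω sin φ = 2 × 7.29×10⁻⁵ × sin 67° = 1.34×10⁻⁴ s⁻¹
Geostrophic balance rearranged: |∂P/∂n| = f ρ V_g
|∂P/∂n| = 1.34×10⁻⁴ × 0.842 × 25.0 = 2.83×10⁻³ Pa/m

2.83×10⁻³ Pa/m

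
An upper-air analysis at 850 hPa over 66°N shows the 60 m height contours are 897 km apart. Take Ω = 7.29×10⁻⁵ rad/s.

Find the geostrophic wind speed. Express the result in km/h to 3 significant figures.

17.7 km/h

Coriolis parameter at 66°N:
f = 2Ω sin φ = 2 × 7.29×10⁻⁵ × sin 66° = 1.33×10⁻⁴ s⁻¹
Height gradient: |∂Z/∂n| = 60 m / 897000 m = 6.69×10⁻⁵
On a pressure surface, geostrophic balance gives V_g = (g/f)|∂Z/∂n|:
V_g = 9.81 × 6.69×10⁻⁵ / 1.33×10⁻⁴ = 4.93 m/s
Converting: 4.93 m/s × 3.6 = 17.7 km/h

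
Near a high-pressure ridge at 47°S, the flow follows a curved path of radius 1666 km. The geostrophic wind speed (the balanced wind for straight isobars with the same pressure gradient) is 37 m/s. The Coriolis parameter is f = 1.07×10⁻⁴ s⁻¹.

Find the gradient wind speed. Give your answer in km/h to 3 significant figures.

Around a high, pressure-gradient force acts outward with centrifugal, so Coriolis balances both:
fV = (1/ρ)|∂P/∂n| + V²/R  →  V² − fR·V + fR·V_g = 0
With fR = 1.07×10⁻⁴ × 1666×10³ m = 178 m/s:
V = [fR − √((fR)² − 4 fR V_g)]/2 = [178 − √(178² − 4×178×37)]/2 = 52.4 m/s
Supergeostrophic (V > V_g = 37 m/s), as expected around a high.
Converting: 52.4 m/s × 3.6 = 189 km/h

189 km/h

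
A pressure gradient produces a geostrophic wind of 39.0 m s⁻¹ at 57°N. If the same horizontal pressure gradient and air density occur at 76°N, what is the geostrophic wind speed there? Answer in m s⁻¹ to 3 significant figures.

33.7 m s⁻¹

With the same pressure gradient and density, V_g ∝ 1/f ∝ 1/sin φ.
V₂ = V₁ · sin φ₁ / sin φ₂ = 39.0 × sin 57° / sin 76°
V₂ = 39.0 × 0.8387/0.9703 = 33.7 m s⁻¹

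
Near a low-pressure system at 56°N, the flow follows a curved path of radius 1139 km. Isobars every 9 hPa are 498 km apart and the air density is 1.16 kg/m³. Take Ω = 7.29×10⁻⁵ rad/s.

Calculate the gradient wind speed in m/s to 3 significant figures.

Coriolis parameter at 56°N:
f = 2Ω sin φ = 2 × 7.29×10⁻⁵ × sin 56° = 1.21×10⁻⁴ s⁻¹
Pressure gradient: |∂P/∂n| = 900 Pa / 498000 m = 1.81×10⁻³ Pa/m
Geostrophic speed: V_g = |∂P/∂n|/(fρ) = 1.81×10⁻³/(1.21×10⁻⁴ × 1.16) = 12.9 m/s
Around a low, centrifugal force acts outward with Coriolis, so pressure-gradient force balances both:
(1/ρ)|∂P/∂n| = fV + V²/R  →  V² + fR·V − fR·V_g = 0
With fR = 1.21×10⁻⁴ × 1139×10³ m = 138 m/s:
V = [−fR + √((fR)² + 4 fR V_g)]/2 = [−138 + √(138² + 4×138×12.9)]/2 = 11.9 m/s
Subgeostrophic (V < V_g = 12.9 m/s), as expected around a low.

11.9 m/s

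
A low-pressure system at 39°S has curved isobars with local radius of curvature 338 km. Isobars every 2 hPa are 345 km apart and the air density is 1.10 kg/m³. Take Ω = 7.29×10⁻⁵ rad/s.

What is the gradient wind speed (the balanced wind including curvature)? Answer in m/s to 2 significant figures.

5.0 m/s

Coriolis parameter at 39°S:
f = 2Ω sin φ = 2 × 7.29×10⁻⁵ × sin 39° = 9.18×10⁻⁵ s⁻¹
Pressure gradient: |∂P/∂n| = 200 Pa / 345000 m = 5.80×10⁻⁴ Pa/m
Geostrophic speed: V_g = |∂P/∂n|/(fρ) = 5.80×10⁻⁴/(9.18×10⁻⁵ × 1.10) = 5.74 m/s
Around a low, centrifugal force acts outward with Coriolis, so pressure-gradient force balances both:
(1/ρ)|∂P/∂n| = fV + V²/R  →  V² + fR·V − fR·V_g = 0
With fR = 9.18×10⁻⁵ × 338×10³ m = 31.0 m/s:
V = [−fR + √((fR)² + 4 fR V_g)]/2 = [−31.0 + √(31.0² + 4×31.0×5.74)]/2 = 4.95 m/s
Subgeostrophic (V < V_g = 5.74 m/s), as expected around a low.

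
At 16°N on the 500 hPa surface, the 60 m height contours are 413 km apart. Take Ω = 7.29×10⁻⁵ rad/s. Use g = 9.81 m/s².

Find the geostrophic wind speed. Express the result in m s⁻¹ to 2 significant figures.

Coriolis parameter at 16°N:
f = 2Ω sin φ = 2 × 7.29×10⁻⁵ × sin 16° = 4.02×10⁻⁵ s⁻¹
Height gradient: |∂Z/∂n| = 60 m / 413000 m = 1.45×10⁻⁴
On a pressure surface, geostrophic balance gives V_g = (g/f)|∂Z/∂n|:
V_g = 9.81 × 1.45×10⁻⁴ / 4.02×10⁻⁵ = 35.5 m/s

35 m s⁻¹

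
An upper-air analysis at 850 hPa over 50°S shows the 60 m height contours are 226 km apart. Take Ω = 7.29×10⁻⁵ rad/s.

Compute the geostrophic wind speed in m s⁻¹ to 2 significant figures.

Coriolis parameter at 50°S:
f = 2Ω sin φ = 2 × 7.29×10⁻⁵ × sin 50° = 1.12×10⁻⁴ s⁻¹
Height gradient: |∂Z/∂n| = 60 m / 226000 m = 2.65×10⁻⁴
On a pressure surface, geostrophic balance gives V_g = (g/f)|∂Z/∂n|:
V_g = 9.81 × 2.65×10⁻⁴ / 1.12×10⁻⁴ = 23.3 m/s

23 m s⁻¹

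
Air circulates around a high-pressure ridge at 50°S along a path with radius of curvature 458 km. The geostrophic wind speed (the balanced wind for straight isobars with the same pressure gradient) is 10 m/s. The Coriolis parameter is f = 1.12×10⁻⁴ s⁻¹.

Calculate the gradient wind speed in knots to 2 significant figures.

26 knots

Around a high, pressure-gradient force acts outward with centrifugal, so Coriolis balances both:
fV = (1/ρ)|∂P/∂n| + V²/R  →  V² − fR·V + fR·V_g = 0
With fR = 1.12×10⁻⁴ × 458×10³ m = 51.3 m/s:
V = [fR − √((fR)² − 4 fR V_g)]/2 = [51.3 − √(51.3² − 4×51.3×10)]/2 = 13.6 m/s
Supergeostrophic (V > V_g = 10 m/s), as expected around a high.
Converting: 13.6 m/s × 1.944 = 26 knots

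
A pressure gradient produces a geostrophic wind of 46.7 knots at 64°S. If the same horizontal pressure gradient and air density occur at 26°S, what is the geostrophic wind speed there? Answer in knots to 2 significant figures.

96 knots

With the same pressure gradient and density, V_g ∝ 1/f ∝ 1/sin φ.
V₂ = V₁ · sin φ₁ / sin φ₂ = 46.7 × sin 64° / sin 26°
V₂ = 46.7 × 0.8988/0.4384 = 96 knots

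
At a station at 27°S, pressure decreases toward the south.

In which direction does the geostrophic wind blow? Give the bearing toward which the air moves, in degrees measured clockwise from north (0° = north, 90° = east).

090°

The pressure-gradient force points toward the south (bearing 180°).
Geostrophic balance: in the Southern Hemisphere the Coriolis force deflects motion to the left, so the geostrophic wind blows 90° to the left of the pressure-gradient force (low pressure on the right).
Rotating 180° by 90° counterclockwise gives 090° — the wind blows toward the east.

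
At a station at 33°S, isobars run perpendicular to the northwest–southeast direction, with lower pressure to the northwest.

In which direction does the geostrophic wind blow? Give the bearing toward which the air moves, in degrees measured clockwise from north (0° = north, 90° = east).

The pressure-gradient force points toward the northwest (bearing 315°).
Geostrophic balance: in the Southern Hemisphere the Coriolis force deflects motion to the left, so the geostrophic wind blows 90° to the left of the pressure-gradient force (low pressure on the right).
Rotating 315° by 90° counterclockwise gives 225° — the wind blows toward the southwest.

225°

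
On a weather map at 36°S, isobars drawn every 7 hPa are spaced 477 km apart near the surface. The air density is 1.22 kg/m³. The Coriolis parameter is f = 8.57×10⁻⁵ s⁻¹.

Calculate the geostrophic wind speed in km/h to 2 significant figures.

51 km/h

Pressure gradient: |∂P/∂n| = 700 Pa / 477000 m = 1.47×10⁻³ Pa/m
Geostrophic balance (pressure-gradient force = Coriolis force):
V_g = (1/(fρ)) |∂P/∂n| = 1.47×10⁻³ / (8.57×10⁻⁵ × 1.22) = 14.0 m/s
Converting: 14.0 m/s × 3.6 = 51 km/h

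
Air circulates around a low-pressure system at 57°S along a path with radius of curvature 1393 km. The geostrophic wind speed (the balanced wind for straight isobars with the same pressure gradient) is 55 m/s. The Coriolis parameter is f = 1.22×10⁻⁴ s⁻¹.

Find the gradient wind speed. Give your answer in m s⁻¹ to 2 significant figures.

Around a low, centrifugal force acts outward with Coriolis, so pressure-gradient force balances both:
(1/ρ)|∂P/∂n| = fV + V²/R  →  V² + fR·V − fR·V_g = 0
With fR = 1.22×10⁻⁴ × 1393×10³ m = 170 m/s:
V = [−fR + √((fR)² + 4 fR V_g)]/2 = [−170 + √(170² + 4×170×55)]/2 = 43.7 m/s
Subgeostrophic (V < V_g = 55 m/s), as expected around a low.

44 m s⁻¹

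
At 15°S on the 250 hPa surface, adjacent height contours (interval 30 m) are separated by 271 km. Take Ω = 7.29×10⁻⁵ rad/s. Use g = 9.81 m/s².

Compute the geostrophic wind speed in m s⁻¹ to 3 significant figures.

28.8 m s⁻¹

Coriolis parameter at 15°S:
f = 2Ω sin φ = 2 × 7.29×10⁻⁵ × sin 15° = 3.77×10⁻⁵ s⁻¹
Height gradient: |∂Z/∂n| = 30 m / 271000 m = 1.11×10⁻⁴
On a pressure surface, geostrophic balance gives V_g = (g/f)|∂Z/∂n|:
V_g = 9.81 × 1.11×10⁻⁴ / 3.77×10⁻⁵ = 28.8 m/s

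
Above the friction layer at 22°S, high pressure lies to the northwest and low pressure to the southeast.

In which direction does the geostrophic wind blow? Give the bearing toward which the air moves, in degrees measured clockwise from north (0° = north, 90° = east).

The pressure-gradient force points toward the southeast (bearing 135°).
Geostrophic balance: in the Southern Hemisphere the Coriolis force deflects motion to the left, so the geostrophic wind blows 90° to the left of the pressure-gradient force (low pressure on the right).
Rotating 135° by 90° counterclockwise gives 045° — the wind blows toward the northeast.

045°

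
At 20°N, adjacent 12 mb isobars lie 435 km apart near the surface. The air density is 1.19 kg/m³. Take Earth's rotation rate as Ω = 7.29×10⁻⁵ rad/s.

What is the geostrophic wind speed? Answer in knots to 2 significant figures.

Coriolis parameter at 20°N:
f = 2Ω sin φ = 2 × 7.29×10⁻⁵ × sin 20° = 4.99×10⁻⁵ s⁻¹
Pressure gradient: |∂P/∂n| = 1200 Pa / 435000 m = 2.76×10⁻³ Pa/m
Geostrophic balance (pressure-gradient force = Coriolis force):
V_g = (1/(fρ)) |∂P/∂n| = 2.76×10⁻³ / (4.99×10⁻⁵ × 1.19) = 46.5 m/s
Converting: 46.5 m/s × 1.944 = 90 knots

90 knots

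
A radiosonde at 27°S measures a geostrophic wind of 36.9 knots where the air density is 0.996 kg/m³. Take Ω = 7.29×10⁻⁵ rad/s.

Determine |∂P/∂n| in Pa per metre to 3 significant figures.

Coriolis parameter at 27°S:
f = 2Ω sin φ = 2 × 7.29×10⁻⁵ × sin 27° = 6.62×10⁻⁵ s⁻¹
Wind speed in SI: 36.9 knots = 19.0 m/s
Geostrophic balance rearranged: |∂P/∂n| = f ρ V_g
|∂P/∂n| = 6.62×10⁻⁵ × 0.996 × 19.0 = 1.25×10⁻³ Pa/m

1.25×10⁻³ Pa/m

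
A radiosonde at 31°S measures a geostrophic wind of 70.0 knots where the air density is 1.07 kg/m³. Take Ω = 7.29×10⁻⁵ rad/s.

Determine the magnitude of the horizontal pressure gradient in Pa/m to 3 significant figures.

2.89×10⁻³ Pa/m

Coriolis parameter at 31°S:
f = 2Ω sin φ = 2 × 7.29×10⁻⁵ × sin 31° = 7.51×10⁻⁵ s⁻¹
Wind speed in SI: 70.0 knots = 36.0 m/s
Geostrophic balance rearranged: |∂P/∂n| = f ρ V_g
|∂P/∂n| = 7.51×10⁻⁵ × 1.07 × 36.0 = 2.89×10⁻³ Pa/m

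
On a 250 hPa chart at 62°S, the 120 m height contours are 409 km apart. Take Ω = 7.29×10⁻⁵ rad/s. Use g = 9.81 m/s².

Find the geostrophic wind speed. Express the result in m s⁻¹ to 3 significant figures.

Coriolis parameter at 62°S:
f = 2Ω sin φ = 2 × 7.29×10⁻⁵ × sin 62° = 1.29×10⁻⁴ s⁻¹
Height gradient: |∂Z/∂n| = 120 m / 409000 m = 2.93×10⁻⁴
On a pressure surface, geostrophic balance gives V_g = (g/f)|∂Z/∂n|:
V_g = 9.81 × 2.93×10⁻⁴ / 1.29×10⁻⁴ = 22.4 m/s

22.4 m s⁻¹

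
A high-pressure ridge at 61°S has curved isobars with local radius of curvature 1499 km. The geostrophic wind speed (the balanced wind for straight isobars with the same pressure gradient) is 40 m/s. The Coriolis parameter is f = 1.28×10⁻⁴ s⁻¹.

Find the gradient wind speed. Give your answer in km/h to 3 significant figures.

205 km/h

Around a high, pressure-gradient force acts outward with centrifugal, so Coriolis balances both:
fV = (1/ρ)|∂P/∂n| + V²/R  →  V² − fR·V + fR·V_g = 0
With fR = 1.28×10⁻⁴ × 1499×10³ m = 192 m/s:
V = [fR − √((fR)² − 4 fR V_g)]/2 = [192 − √(192² − 4×192×40)]/2 = 56.8 m/s
Supergeostrophic (V > V_g = 40 m/s), as expected around a high.
Converting: 56.8 m/s × 3.6 = 205 km/h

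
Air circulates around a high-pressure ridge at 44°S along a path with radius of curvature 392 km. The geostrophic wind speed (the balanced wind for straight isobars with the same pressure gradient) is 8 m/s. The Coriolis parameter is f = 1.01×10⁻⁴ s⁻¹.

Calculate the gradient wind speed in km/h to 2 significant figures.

40 km/h

Around a high, pressure-gradient force acts outward with centrifugal, so Coriolis balances both:
fV = (1/ρ)|∂P/∂n| + V²/R  →  V² − fR·V + fR·V_g = 0
With fR = 1.01×10⁻⁴ × 392×10³ m = 39.6 m/s:
V = [fR − √((fR)² − 4 fR V_g)]/2 = [39.6 − √(39.6² − 4×39.6×8)]/2 = 11.1 m/s
Supergeostrophic (V > V_g = 8 m/s), as expected around a high.
Converting: 11.1 m/s × 3.6 = 40 km/h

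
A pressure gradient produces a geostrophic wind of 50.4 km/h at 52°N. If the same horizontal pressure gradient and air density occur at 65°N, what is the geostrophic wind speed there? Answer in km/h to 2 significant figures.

With the same pressure gradient and density, V_g ∝ 1/f ∝ 1/sin φ.
V₂ = V₁ · sin φ₁ / sin φ₂ = 50.4 × sin 52° / sin 65°
V₂ = 50.4 × 0.7880/0.9063 = 44 km/h

44 km/h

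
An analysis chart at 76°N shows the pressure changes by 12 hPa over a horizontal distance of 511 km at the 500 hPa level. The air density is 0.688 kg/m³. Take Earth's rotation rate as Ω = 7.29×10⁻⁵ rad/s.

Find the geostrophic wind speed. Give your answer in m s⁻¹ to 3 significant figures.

24.1 m s⁻¹

Coriolis parameter at 76°N:
f = 2Ω sin φ = 2 × 7.29×10⁻⁵ × sin 76° = 1.41×10⁻⁴ s⁻¹
Pressure gradient: |∂P/∂n| = 1200 Pa / 511000 m = 2.35×10⁻³ Pa/m
Geostrophic balance (pressure-gradient force = Coriolis force):
V_g = (1/(fρ)) |∂P/∂n| = 2.35×10⁻³ / (1.41×10⁻⁴ × 0.688) = 24.1 m/s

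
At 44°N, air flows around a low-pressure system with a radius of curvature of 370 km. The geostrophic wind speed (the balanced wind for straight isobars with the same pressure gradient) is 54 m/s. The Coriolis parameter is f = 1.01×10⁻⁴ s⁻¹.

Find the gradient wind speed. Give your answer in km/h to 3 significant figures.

108 km/h

Around a low, centrifugal force acts outward with Coriolis, so pressure-gradient force balances both:
(1/ρ)|∂P/∂n| = fV + V²/R  →  V² + fR·V − fR·V_g = 0
With fR = 1.01×10⁻⁴ × 370×10³ m = 37.4 m/s:
V = [−fR + √((fR)² + 4 fR V_g)]/2 = [−37.4 + √(37.4² + 4×37.4×54)]/2 = 30 m/s
Subgeostrophic (V < V_g = 54 m/s), as expected around a low.
Converting: 30 m/s × 3.6 = 108 km/h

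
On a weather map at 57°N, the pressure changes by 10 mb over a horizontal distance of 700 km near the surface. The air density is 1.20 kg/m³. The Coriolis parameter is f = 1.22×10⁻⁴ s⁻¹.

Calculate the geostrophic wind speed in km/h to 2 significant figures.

35 km/h

Pressure gradient: |∂P/∂n| = 1000 Pa / 700000 m = 1.43×10⁻³ Pa/m
Geostrophic balance (pressure-gradient force = Coriolis force):
V_g = (1/(fρ)) |∂P/∂n| = 1.43×10⁻³ / (1.22×10⁻⁴ × 1.20) = 9.76 m/s
Converting: 9.76 m/s × 3.6 = 35 km/h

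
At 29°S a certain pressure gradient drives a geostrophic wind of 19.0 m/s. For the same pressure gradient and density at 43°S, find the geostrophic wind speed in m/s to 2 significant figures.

14 m/s

With the same pressure gradient and density, V_g ∝ 1/f ∝ 1/sin φ.
V₂ = V₁ · sin φ₁ / sin φ₂ = 19.0 × sin 29° / sin 43°
V₂ = 19.0 × 0.4848/0.6820 = 14 m/s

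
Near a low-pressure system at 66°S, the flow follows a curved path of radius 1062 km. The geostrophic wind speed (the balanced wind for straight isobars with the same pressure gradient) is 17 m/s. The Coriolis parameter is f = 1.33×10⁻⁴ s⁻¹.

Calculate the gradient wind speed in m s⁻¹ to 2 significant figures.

Around a low, centrifugal force acts outward with Coriolis, so pressure-gradient force balances both:
(1/ρ)|∂P/∂n| = fV + V²/R  →  V² + fR·V − fR·V_g = 0
With fR = 1.33×10⁻⁴ × 1062×10³ m = 141 m/s:
V = [−fR + √((fR)² + 4 fR V_g)]/2 = [−141 + √(141² + 4×141×17)]/2 = 15.3 m/s
Subgeostrophic (V < V_g = 17 m/s), as expected around a low.

15 m s⁻¹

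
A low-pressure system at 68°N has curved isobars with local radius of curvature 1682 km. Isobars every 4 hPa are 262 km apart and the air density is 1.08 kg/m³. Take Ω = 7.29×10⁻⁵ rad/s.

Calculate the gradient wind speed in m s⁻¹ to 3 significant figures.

Coriolis parameter at 68°N:
f = 2Ω sin φ = 2 × 7.29×10⁻⁵ × sin 68° = 1.35×10⁻⁴ s⁻¹
Pressure gradient: |∂P/∂n| = 400 Pa / 262000 m = 1.53×10⁻³ Pa/m
Geostrophic speed: V_g = |∂P/∂n|/(fρ) = 1.53×10⁻³/(1.35×10⁻⁴ × 1.08) = 10.5 m/s
Around a low, centrifugal force acts outward with Coriolis, so pressure-gradient force balances both:
(1/ρ)|∂P/∂n| = fV + V²/R  →  V² + fR·V − fR·V_g = 0
With fR = 1.35×10⁻⁴ × 1682×10³ m = 227 m/s:
V = [−fR + √((fR)² + 4 fR V_g)]/2 = [−227 + √(227² + 4×227×10.5)]/2 = 10 m/s
Subgeostrophic (V < V_g = 10.5 m/s), as expected around a low.

10.0 m s⁻¹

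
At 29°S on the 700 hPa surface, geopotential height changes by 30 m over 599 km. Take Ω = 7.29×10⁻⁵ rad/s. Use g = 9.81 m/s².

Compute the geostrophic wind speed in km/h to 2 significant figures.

25 km/h

Coriolis parameter at 29°S:
f = 2Ω sin φ = 2 × 7.29×10⁻⁵ × sin 29° = 7.07×10⁻⁵ s⁻¹
Height gradient: |∂Z/∂n| = 30 m / 599000 m = 5.01×10⁻⁵
On a pressure surface, geostrophic balance gives V_g = (g/f)|∂Z/∂n|:
V_g = 9.81 × 5.01×10⁻⁵ / 7.07×10⁻⁵ = 6.95 m/s
Converting: 6.95 m/s × 3.6 = 25 km/h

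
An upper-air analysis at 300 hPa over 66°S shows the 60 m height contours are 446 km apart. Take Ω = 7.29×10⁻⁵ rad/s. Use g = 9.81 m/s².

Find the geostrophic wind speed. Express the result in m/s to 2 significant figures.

9.9 m/s

Coriolis parameter at 66°S:
f = 2Ω sin φ = 2 × 7.29×10⁻⁵ × sin 66° = 1.33×10⁻⁴ s⁻¹
Height gradient: |∂Z/∂n| = 60 m / 446000 m = 1.35×10⁻⁴
On a pressure surface, geostrophic balance gives V_g = (g/f)|∂Z/∂n|:
V_g = 9.81 × 1.35×10⁻⁴ / 1.33×10⁻⁴ = 9.91 m/s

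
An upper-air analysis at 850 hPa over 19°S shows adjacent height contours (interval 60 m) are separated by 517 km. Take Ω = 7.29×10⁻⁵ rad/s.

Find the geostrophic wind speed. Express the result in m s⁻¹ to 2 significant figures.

24 m s⁻¹

Coriolis parameter at 19°S:
f = 2Ω sin φ = 2 × 7.29×10⁻⁵ × sin 19° = 4.75×10⁻⁵ s⁻¹
Height gradient: |∂Z/∂n| = 60 m / 517000 m = 1.16×10⁻⁴
On a pressure surface, geostrophic balance gives V_g = (g/f)|∂Z/∂n|:
V_g = 9.81 × 1.16×10⁻⁴ / 4.75×10⁻⁵ = 24.0 m/s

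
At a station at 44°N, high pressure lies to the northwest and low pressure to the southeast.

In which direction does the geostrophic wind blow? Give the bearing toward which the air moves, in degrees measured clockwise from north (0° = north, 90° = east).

225°

The pressure-gradient force points toward the southeast (bearing 135°).
Geostrophic balance: in the Northern Hemisphere the Coriolis force deflects motion to the right, so the geostrophic wind blows 90° to the right of the pressure-gradient force (low pressure on the left).
Rotating 135° by 90° clockwise gives 225° — the wind blows toward the southwest.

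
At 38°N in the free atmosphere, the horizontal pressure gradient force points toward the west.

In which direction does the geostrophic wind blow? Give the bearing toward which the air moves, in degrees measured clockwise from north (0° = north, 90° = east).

The pressure-gradient force points toward the west (bearing 270°).
Geostrophic balance: in the Northern Hemisphere the Coriolis force deflects motion to the right, so the geostrophic wind blows 90° to the right of the pressure-gradient force (low pressure on the left).
Rotating 270° by 90° clockwise gives 000° — the wind blows toward the north.

000°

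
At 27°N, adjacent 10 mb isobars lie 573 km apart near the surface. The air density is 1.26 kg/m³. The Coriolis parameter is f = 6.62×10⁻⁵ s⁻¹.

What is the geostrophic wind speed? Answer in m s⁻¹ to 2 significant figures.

Pressure gradient: |∂P/∂n| = 1000 Pa / 573000 m = 1.75×10⁻³ Pa/m
Geostrophic balance (pressure-gradient force = Coriolis force):
V_g = (1/(fρ)) |∂P/∂n| = 1.75×10⁻³ / (6.62×10⁻⁵ × 1.26) = 20.9 m/s

21 m s⁻¹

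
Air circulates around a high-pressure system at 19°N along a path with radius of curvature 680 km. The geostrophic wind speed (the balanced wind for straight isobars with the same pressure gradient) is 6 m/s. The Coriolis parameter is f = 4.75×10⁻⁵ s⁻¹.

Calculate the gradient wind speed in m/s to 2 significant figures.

8.0 m/s

Around a high, pressure-gradient force acts outward with centrifugal, so Coriolis balances both:
fV = (1/ρ)|∂P/∂n| + V²/R  →  V² − fR·V + fR·V_g = 0
With fR = 4.75×10⁻⁵ × 680×10³ m = 32.3 m/s:
V = [fR − √((fR)² − 4 fR V_g)]/2 = [32.3 − √(32.3² − 4×32.3×6)]/2 = 7.96 m/s
Supergeostrophic (V > V_g = 6 m/s), as expected around a high.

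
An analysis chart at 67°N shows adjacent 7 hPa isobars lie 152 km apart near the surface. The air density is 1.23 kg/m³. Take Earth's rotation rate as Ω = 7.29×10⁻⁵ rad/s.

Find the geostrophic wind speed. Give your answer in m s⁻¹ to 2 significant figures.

Coriolis parameter at 67°N:
f = 2Ω sin φ = 2 × 7.29×10⁻⁵ × sin 67° = 1.34×10⁻⁴ s⁻¹
Pressure gradient: |∂P/∂n| = 700 Pa / 152000 m = 4.61×10⁻³ Pa/m
Geostrophic balance (pressure-gradient force = Coriolis force):
V_g = (1/(fρ)) |∂P/∂n| = 4.61×10⁻³ / (1.34×10⁻⁴ × 1.23) = 27.9 m/s

28 m s⁻¹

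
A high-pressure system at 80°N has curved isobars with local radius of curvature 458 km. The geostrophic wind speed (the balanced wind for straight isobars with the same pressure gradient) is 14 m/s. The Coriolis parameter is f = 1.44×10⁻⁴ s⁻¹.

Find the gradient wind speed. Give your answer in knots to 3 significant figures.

Around a high, pressure-gradient force acts outward with centrifugal, so Coriolis balances both:
fV = (1/ρ)|∂P/∂n| + V²/R  →  V² − fR·V + fR·V_g = 0
With fR = 1.44×10⁻⁴ × 458×10³ m = 66.0 m/s:
V = [fR − √((fR)² − 4 fR V_g)]/2 = [66.0 − √(66.0² − 4×66.0×14)]/2 = 20.2 m/s
Supergeostrophic (V > V_g = 14 m/s), as expected around a high.
Converting: 20.2 m/s × 1.944 = 39.2 knots

39.2 knots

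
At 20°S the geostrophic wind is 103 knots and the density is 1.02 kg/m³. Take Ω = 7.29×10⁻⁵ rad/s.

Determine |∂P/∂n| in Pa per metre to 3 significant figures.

Coriolis parameter at 20°S:
f = 2Ω sin φ = 2 × 7.29×10⁻⁵ × sin 20° = 4.99×10⁻⁵ s⁻¹
Wind speed in SI: 103 knots = 53.0 m/s
Geostrophic balance rearranged: |∂P/∂n| = f ρ V_g
|∂P/∂n| = 4.99×10⁻⁵ × 1.02 × 53.0 = 2.70×10⁻³ Pa/m

2.70×10⁻³ Pa/m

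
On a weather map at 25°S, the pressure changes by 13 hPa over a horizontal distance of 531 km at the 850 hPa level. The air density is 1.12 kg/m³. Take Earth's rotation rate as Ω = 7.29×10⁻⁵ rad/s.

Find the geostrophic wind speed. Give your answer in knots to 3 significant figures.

Coriolis parameter at 25°S:
f = 2Ω sin φ = 2 × 7.29×10⁻⁵ × sin 25° = 6.16×10⁻⁵ s⁻¹
Pressure gradient: |∂P/∂n| = 1300 Pa / 531000 m = 2.45×10⁻³ Pa/m
Geostrophic balance (pressure-gradient force = Coriolis force):
V_g = (1/(fρ)) |∂P/∂n| = 2.45×10⁻³ / (6.16×10⁻⁵ × 1.12) = 35.5 m/s
Converting: 35.5 m/s × 1.944 = 69.0 knots

69.0 knots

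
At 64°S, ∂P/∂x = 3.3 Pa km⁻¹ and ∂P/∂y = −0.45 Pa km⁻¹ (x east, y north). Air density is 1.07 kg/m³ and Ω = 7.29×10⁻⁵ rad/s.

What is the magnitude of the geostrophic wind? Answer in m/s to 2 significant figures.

24 m/s

Coriolis parameter at 64°S:
f = 2Ω sin φ = 2 × 7.29×10⁻⁵ × sin 64° = 1.31×10⁻⁴ s⁻¹
In the Southern Hemisphere f is negative: f = −1.31×10⁻⁴ s⁻¹.
Component geostrophic relations (x east, y north):
u_g = −(1/(fρ)) ∂P/∂y,  v_g = (1/(fρ)) ∂P/∂x
u_g = −(−0.45×10⁻³)/(−1.31×10⁻⁴ × 1.07) = −3.21 m/s;  v_g = (3.3×10⁻³)/(−1.31×10⁻⁴ × 1.07) = −23.5 m/s
|V_g| = √(u_g² + v_g²) = 23.8 m/s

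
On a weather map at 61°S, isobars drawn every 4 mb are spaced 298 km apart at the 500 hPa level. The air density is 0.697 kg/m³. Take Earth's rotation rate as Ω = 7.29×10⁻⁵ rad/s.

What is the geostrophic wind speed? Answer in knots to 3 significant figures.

29.4 knots

Coriolis parameter at 61°S:
f = 2Ω sin φ = 2 × 7.29×10⁻⁵ × sin 61° = 1.28×10⁻⁴ s⁻¹
Pressure gradient: |∂P/∂n| = 400 Pa / 298000 m = 1.34×10⁻³ Pa/m
Geostrophic balance (pressure-gradient force = Coriolis force):
V_g = (1/(fρ)) |∂P/∂n| = 1.34×10⁻³ / (1.28×10⁻⁴ × 0.697) = 15.1 m/s
Converting: 15.1 m/s × 1.944 = 29.4 knots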